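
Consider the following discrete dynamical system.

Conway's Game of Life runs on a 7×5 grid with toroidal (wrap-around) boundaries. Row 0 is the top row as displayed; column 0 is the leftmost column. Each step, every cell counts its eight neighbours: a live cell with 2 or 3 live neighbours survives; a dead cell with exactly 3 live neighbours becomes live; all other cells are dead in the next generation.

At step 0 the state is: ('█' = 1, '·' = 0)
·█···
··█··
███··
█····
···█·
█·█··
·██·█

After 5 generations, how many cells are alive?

0) ·█···
··█··
███··
█····
···█·
█·█··
·██·█
1) ██·█·
█·█··
█·█··
█·█·█
·█··█
█·█·█
··██·
2) █··█·
█·██·
█·█··
··█·█
··█··
█·█·█
·····
3) ·███·
█·██·
█·█··
··█··
█·█·█
·█·█·
██·█·
4) ·····
█····
··█·█
█·█·█
█·█·█
···█·
█··█·
5) ····█
·····
····█
··█··
█·█··
████·
····█

10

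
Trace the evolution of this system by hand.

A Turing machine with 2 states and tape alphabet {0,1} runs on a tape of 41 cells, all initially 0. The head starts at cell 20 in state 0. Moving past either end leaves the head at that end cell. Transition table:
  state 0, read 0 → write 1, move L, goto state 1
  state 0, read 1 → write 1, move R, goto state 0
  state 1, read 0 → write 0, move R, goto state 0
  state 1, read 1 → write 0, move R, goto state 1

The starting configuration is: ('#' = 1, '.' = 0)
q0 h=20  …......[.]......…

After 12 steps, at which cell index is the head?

0) q0 h=20  …......[.]......…
1) q1 h=19  …......[.]#.....…
2) q0 h=20  …......[#]......…
3) q0 h=21  ….....#[.]......…
4) q1 h=20  …......[#]#.....…
5) q1 h=21  …......[#]......…
6) q1 h=22  …......[.]......…
7) q0 h=23  …......[.]......…
8) q1 h=22  …......[.]#.....…
9) q0 h=23  …......[#]......…
10) q0 h=24  ….....#[.]......…
11) q1 h=23  …......[#]#.....…
12) q1 h=24  …......[#]......…

24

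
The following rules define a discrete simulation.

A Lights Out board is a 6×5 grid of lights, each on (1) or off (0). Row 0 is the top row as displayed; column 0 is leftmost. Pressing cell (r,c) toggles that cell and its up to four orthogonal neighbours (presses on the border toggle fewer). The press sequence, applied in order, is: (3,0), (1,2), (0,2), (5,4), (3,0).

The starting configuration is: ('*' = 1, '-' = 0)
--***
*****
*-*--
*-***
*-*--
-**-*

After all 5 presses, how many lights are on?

t=0: --***
*****
*-*--
*-***
*-*--
-**-*
t=1: --***
*****
--*--
-****
--*--
-**-*
t=2: ---**
*---*
-----
-****
--*--
-**-*
t=3: -**-*
*-*-*
-----
-****
--*--
-**-*
t=4: -**-*
*-*-*
-----
-****
--*-*
-***-
t=5: -**-*
*-*-*
*----
*-***
*-*-*
-***-

17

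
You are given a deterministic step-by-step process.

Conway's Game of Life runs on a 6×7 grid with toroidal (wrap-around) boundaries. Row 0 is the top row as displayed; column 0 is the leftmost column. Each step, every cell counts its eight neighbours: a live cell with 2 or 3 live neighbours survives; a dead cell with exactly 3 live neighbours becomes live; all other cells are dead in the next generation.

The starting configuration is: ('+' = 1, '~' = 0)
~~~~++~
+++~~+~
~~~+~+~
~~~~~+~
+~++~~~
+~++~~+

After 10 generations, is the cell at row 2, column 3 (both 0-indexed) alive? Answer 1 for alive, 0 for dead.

1

step 0: ~~~~++~
+++~~+~
~~~+~+~
~~~~~+~
+~++~~~
+~++~~+
step 1: ~~~~++~
~+++~+~
~++~~+~
~~++~~+
+~+++~~
+~+~~++
step 2: +~~~~~~
~+~+~++
+~~~~++
+~~~~++
+~~~+~~
+~+~~~~
step 3: +~+~~~~
~+~~++~
~+~~~~~
~+~~+~~
+~~~~+~
+~~~~~+
step 4: +~~~~+~
+++~~~~
+++~++~
++~~~~~
++~~~+~
+~~~~~~
step 5: +~~~~~~
~~++++~
~~~+~~~
~~~~++~
~~~~~~~
+~~~~~~
step 6: ~+~++~+
~~+++~~
~~+~~~~
~~~~+~~
~~~~~~~
~~~~~~~
step 7: ~~~~++~
~+~~++~
~~+~+~~
~~~~~~~
~~~~~~~
~~~~~~~
step 8: ~~~~++~
~~~~~~~
~~~+++~
~~~~~~~
~~~~~~~
~~~~~~~
step 9: ~~~~~~~
~~~+~~~
~~~~+~~
~~~~+~~
~~~~~~~
~~~~~~~
step 10: ~~~~~~~
~~~~~~~
~~~++~~
~~~~~~~
~~~~~~~
~~~~~~~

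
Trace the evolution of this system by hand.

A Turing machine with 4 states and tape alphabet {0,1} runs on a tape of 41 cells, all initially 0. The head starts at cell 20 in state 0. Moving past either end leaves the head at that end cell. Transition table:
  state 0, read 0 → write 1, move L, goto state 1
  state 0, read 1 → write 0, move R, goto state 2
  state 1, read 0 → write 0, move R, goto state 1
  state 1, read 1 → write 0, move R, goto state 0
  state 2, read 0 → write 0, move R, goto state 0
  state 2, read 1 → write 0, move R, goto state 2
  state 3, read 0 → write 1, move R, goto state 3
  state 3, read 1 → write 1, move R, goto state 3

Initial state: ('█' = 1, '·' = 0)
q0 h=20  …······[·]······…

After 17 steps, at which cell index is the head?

step 0: q0 h=20  …······[·]······…
step 1: q1 h=19  …······[·]█·····…
step 2: q1 h=20  …······[█]······…
step 3: q0 h=21  …······[·]······…
step 4: q1 h=20  …······[·]█·····…
step 5: q1 h=21  …······[█]······…
step 6: q0 h=22  …······[·]······…
step 7: q1 h=21  …······[·]█·····…
step 8: q1 h=22  …······[█]······…
step 9: q0 h=23  …······[·]······…
step 10: q1 h=22  …······[·]█·····…
step 11: q1 h=23  …······[█]······…
step 12: q0 h=24  …······[·]······…
step 13: q1 h=23  …······[·]█·····…
step 14: q1 h=24  …······[█]······…
step 15: q0 h=25  …······[·]······…
step 16: q1 h=24  …······[·]█·····…
step 17: q1 h=25  …······[█]······…

25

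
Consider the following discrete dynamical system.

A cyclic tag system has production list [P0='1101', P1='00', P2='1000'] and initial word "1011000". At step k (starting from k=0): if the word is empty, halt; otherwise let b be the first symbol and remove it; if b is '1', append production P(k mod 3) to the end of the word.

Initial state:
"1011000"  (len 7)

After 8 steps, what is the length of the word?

13

0) "1011000"  (len 7)
1) "0110001101"  (len 10)
2) "110001101"  (len 9)
3) "100011011000"  (len 12)
4) "000110110001101"  (len 15)
5) "00110110001101"  (len 14)
6) "0110110001101"  (len 13)
7) "110110001101"  (len 12)
8) "1011000110100"  (len 13)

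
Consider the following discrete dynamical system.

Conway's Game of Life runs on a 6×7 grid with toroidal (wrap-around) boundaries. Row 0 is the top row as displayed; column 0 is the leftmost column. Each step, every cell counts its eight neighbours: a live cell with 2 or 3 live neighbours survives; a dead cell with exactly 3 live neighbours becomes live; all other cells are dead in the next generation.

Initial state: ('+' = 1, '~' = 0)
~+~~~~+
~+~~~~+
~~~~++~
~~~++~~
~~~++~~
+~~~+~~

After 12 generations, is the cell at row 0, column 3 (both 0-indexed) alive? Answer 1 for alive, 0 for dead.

k=0  ~+~~~~+
~+~~~~+
~~~~++~
~~~++~~
~~~++~~
+~~~+~~
k=1  ~+~~~++
~~~~~~+
~~~+++~
~~~~~~~
~~~~~+~
+~~+++~
k=2  ~~~~~~~
+~~~~~+
~~~~++~
~~~~~+~
~~~~~++
+~~~~~~
k=3  +~~~~~+
~~~~~++
~~~~++~
~~~~~~~
~~~~~++
~~~~~~+
k=4  +~~~~~~
+~~~+~~
~~~~+++
~~~~+~+
~~~~~++
~~~~~~~
k=5  ~~~~~~~
+~~~+~~
+~~++~+
+~~~+~~
~~~~~++
~~~~~~+
k=6  ~~~~~~~
+~~++++
++~++~+
+~~++~~
+~~~~++
~~~~~++
k=7  +~~~~~~
~+++~~~
~+~~~~~
~~++~~~
+~~~~~~
+~~~~+~
k=8  +~+~~~+
+++~~~~
~+~~~~~
~++~~~~
~+~~~~+
++~~~~~
k=9  ~~+~~~+
~~+~~~+
~~~~~~~
~++~~~~
~~~~~~~
~~+~~~~
k=10  ~+++~~~
~~~~~~~
~++~~~~
~~~~~~~
~++~~~~
~~~~~~~
k=11  ~~+~~~~
~~~+~~~
~~~~~~~
~~~~~~~
~~~~~~~
~~~+~~~
k=12  ~~++~~~
~~~~~~~
~~~~~~~
~~~~~~~
~~~~~~~
~~~~~~~

1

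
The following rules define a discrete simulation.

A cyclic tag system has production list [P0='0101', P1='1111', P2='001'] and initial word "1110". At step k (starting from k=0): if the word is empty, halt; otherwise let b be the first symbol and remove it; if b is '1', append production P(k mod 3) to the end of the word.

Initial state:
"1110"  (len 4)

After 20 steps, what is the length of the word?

gen 0: "1110"  (len 4)
gen 1: "1100101"  (len 7)
gen 2: "1001011111"  (len 10)
gen 3: "001011111001"  (len 12)
gen 4: "01011111001"  (len 11)
gen 5: "1011111001"  (len 10)
gen 6: "011111001001"  (len 12)
gen 7: "11111001001"  (len 11)
gen 8: "11110010011111"  (len 14)
gen 9: "1110010011111001"  (len 16)
gen 10: "1100100111110010101"  (len 19)
gen 11: "1001001111100101011111"  (len 22)
gen 12: "001001111100101011111001"  (len 24)
gen 13: "01001111100101011111001"  (len 23)
gen 14: "1001111100101011111001"  (len 22)
gen 15: "001111100101011111001001"  (len 24)
gen 16: "01111100101011111001001"  (len 23)
gen 17: "1111100101011111001001"  (len 22)
gen 18: "111100101011111001001001"  (len 24)
gen 19: "111001010111110010010010101"  (len 27)
gen 20: "110010101111100100100101011111"  (len 30)

30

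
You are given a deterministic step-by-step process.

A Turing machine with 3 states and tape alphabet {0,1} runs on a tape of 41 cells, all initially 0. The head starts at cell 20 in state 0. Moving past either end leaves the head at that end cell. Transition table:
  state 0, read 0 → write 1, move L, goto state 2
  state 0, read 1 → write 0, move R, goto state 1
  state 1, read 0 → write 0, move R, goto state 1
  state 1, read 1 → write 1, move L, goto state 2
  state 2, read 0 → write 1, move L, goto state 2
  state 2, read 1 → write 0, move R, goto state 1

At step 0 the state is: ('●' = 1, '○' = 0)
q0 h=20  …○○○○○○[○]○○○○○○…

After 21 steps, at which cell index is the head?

0

k=0  q0 h=20  …○○○○○○[○]○○○○○○…
k=1  q2 h=19  …○○○○○○[○]●○○○○○…
k=2  q2 h=18  …○○○○○○[○]●●○○○○…
k=3  q2 h=17  …○○○○○○[○]●●●○○○…
k=4  q2 h=16  …○○○○○○[○]●●●●○○…
k=5  q2 h=15  …○○○○○○[○]●●●●●○…
k=6  q2 h=14  …○○○○○○[○]●●●●●●…
k=7  q2 h=13  …○○○○○○[○]●●●●●●…
k=8  q2 h=12  …○○○○○○[○]●●●●●●…
k=9  q2 h=11  …○○○○○○[○]●●●●●●…
k=10  q2 h=10  …○○○○○○[○]●●●●●●…
k=11  q2 h= 9  …○○○○○○[○]●●●●●●…
k=12  q2 h= 8  …○○○○○○[○]●●●●●●…
k=13  q2 h= 7  …○○○○○○[○]●●●●●●…
k=14  q2 h= 6  |○○○○○○[○]●●●●●●…
k=15  q2 h= 5  |○○○○○[○]●●●●●●…
k=16  q2 h= 4  |○○○○[○]●●●●●●…
k=17  q2 h= 3  |○○○[○]●●●●●●…
k=18  q2 h= 2  |○○[○]●●●●●●…
k=19  q2 h= 1  |○[○]●●●●●●…
k=20  q2 h= 0  |[○]●●●●●●…
k=21  q2 h= 0  |[●]●●●●●●…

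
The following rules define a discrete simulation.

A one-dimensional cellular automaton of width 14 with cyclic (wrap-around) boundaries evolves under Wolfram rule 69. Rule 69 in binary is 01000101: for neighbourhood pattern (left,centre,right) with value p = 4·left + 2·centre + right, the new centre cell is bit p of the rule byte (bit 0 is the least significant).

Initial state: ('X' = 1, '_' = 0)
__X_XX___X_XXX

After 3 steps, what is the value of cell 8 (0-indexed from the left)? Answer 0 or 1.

k=0  __X_XX___X_XXX
k=1  __X__X_X_X___X
k=2  __X__X_X_X_X_X
k=3  __X__X_X_X_X_X

0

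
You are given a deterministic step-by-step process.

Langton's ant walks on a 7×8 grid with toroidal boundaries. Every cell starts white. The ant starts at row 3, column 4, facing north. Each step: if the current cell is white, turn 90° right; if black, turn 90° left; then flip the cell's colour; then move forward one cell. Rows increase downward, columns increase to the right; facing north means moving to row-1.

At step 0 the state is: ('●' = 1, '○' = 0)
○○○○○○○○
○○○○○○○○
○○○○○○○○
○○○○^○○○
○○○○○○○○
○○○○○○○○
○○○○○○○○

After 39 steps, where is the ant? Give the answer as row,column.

t=0: ○○○○○○○○
○○○○○○○○
○○○○○○○○
○○○○^○○○
○○○○○○○○
○○○○○○○○
○○○○○○○○
t=1: ○○○○○○○○
○○○○○○○○
○○○○○○○○
○○○○●>○○
○○○○○○○○
○○○○○○○○
○○○○○○○○
t=2: ○○○○○○○○
○○○○○○○○
○○○○○○○○
○○○○●●○○
○○○○○v○○
○○○○○○○○
○○○○○○○○
t=3: ○○○○○○○○
○○○○○○○○
○○○○○○○○
○○○○●●○○
○○○○<●○○
○○○○○○○○
○○○○○○○○
t=4: ○○○○○○○○
○○○○○○○○
○○○○○○○○
○○○○^●○○
○○○○●●○○
○○○○○○○○
○○○○○○○○
t=5: ○○○○○○○○
○○○○○○○○
○○○○○○○○
○○○<○●○○
○○○○●●○○
○○○○○○○○
○○○○○○○○
t=6: ○○○○○○○○
○○○○○○○○
○○○^○○○○
○○○●○●○○
○○○○●●○○
○○○○○○○○
○○○○○○○○
t=7: ○○○○○○○○
○○○○○○○○
○○○●>○○○
○○○●○●○○
○○○○●●○○
○○○○○○○○
○○○○○○○○
t=8: ○○○○○○○○
○○○○○○○○
○○○●●○○○
○○○●v●○○
○○○○●●○○
○○○○○○○○
○○○○○○○○
t=9: ○○○○○○○○
○○○○○○○○
○○○●●○○○
○○○<●●○○
○○○○●●○○
○○○○○○○○
○○○○○○○○
t=10: ○○○○○○○○
○○○○○○○○
○○○●●○○○
○○○○●●○○
○○○v●●○○
○○○○○○○○
○○○○○○○○
t=11: ○○○○○○○○
○○○○○○○○
○○○●●○○○
○○○○●●○○
○○<●●●○○
○○○○○○○○
○○○○○○○○
t=12: ○○○○○○○○
○○○○○○○○
○○○●●○○○
○○^○●●○○
○○●●●●○○
○○○○○○○○
○○○○○○○○
t=13: ○○○○○○○○
○○○○○○○○
○○○●●○○○
○○●>●●○○
○○●●●●○○
○○○○○○○○
○○○○○○○○
t=14: ○○○○○○○○
○○○○○○○○
○○○●●○○○
○○●●●●○○
○○●v●●○○
○○○○○○○○
○○○○○○○○
t=15: ○○○○○○○○
○○○○○○○○
○○○●●○○○
○○●●●●○○
○○●○>●○○
○○○○○○○○
○○○○○○○○
t=16: ○○○○○○○○
○○○○○○○○
○○○●●○○○
○○●●^●○○
○○●○○●○○
○○○○○○○○
○○○○○○○○
t=17: ○○○○○○○○
○○○○○○○○
○○○●●○○○
○○●<○●○○
○○●○○●○○
○○○○○○○○
○○○○○○○○
t=18: ○○○○○○○○
○○○○○○○○
○○○●●○○○
○○●○○●○○
○○●v○●○○
○○○○○○○○
○○○○○○○○
t=19: ○○○○○○○○
○○○○○○○○
○○○●●○○○
○○●○○●○○
○○<●○●○○
○○○○○○○○
○○○○○○○○
t=20: ○○○○○○○○
○○○○○○○○
○○○●●○○○
○○●○○●○○
○○○●○●○○
○○v○○○○○
○○○○○○○○
t=21: ○○○○○○○○
○○○○○○○○
○○○●●○○○
○○●○○●○○
○○○●○●○○
○<●○○○○○
○○○○○○○○
t=22: ○○○○○○○○
○○○○○○○○
○○○●●○○○
○○●○○●○○
○^○●○●○○
○●●○○○○○
○○○○○○○○
t=23: ○○○○○○○○
○○○○○○○○
○○○●●○○○
○○●○○●○○
○●>●○●○○
○●●○○○○○
○○○○○○○○
t=24: ○○○○○○○○
○○○○○○○○
○○○●●○○○
○○●○○●○○
○●●●○●○○
○●v○○○○○
○○○○○○○○
t=25: ○○○○○○○○
○○○○○○○○
○○○●●○○○
○○●○○●○○
○●●●○●○○
○●○>○○○○
○○○○○○○○
t=26: ○○○○○○○○
○○○○○○○○
○○○●●○○○
○○●○○●○○
○●●●○●○○
○●○●○○○○
○○○v○○○○
t=27: ○○○○○○○○
○○○○○○○○
○○○●●○○○
○○●○○●○○
○●●●○●○○
○●○●○○○○
○○<●○○○○
t=28: ○○○○○○○○
○○○○○○○○
○○○●●○○○
○○●○○●○○
○●●●○●○○
○●^●○○○○
○○●●○○○○
t=29: ○○○○○○○○
○○○○○○○○
○○○●●○○○
○○●○○●○○
○●●●○●○○
○●●>○○○○
○○●●○○○○
t=30: ○○○○○○○○
○○○○○○○○
○○○●●○○○
○○●○○●○○
○●●^○●○○
○●●○○○○○
○○●●○○○○
t=31: ○○○○○○○○
○○○○○○○○
○○○●●○○○
○○●○○●○○
○●<○○●○○
○●●○○○○○
○○●●○○○○
t=32: ○○○○○○○○
○○○○○○○○
○○○●●○○○
○○●○○●○○
○●○○○●○○
○●v○○○○○
○○●●○○○○
t=33: ○○○○○○○○
○○○○○○○○
○○○●●○○○
○○●○○●○○
○●○○○●○○
○●○>○○○○
○○●●○○○○
t=34: ○○○○○○○○
○○○○○○○○
○○○●●○○○
○○●○○●○○
○●○○○●○○
○●○●○○○○
○○●v○○○○
t=35: ○○○○○○○○
○○○○○○○○
○○○●●○○○
○○●○○●○○
○●○○○●○○
○●○●○○○○
○○●○>○○○
t=36: ○○○○v○○○
○○○○○○○○
○○○●●○○○
○○●○○●○○
○●○○○●○○
○●○●○○○○
○○●○●○○○
t=37: ○○○<●○○○
○○○○○○○○
○○○●●○○○
○○●○○●○○
○●○○○●○○
○●○●○○○○
○○●○●○○○
t=38: ○○○●●○○○
○○○○○○○○
○○○●●○○○
○○●○○●○○
○●○○○●○○
○●○●○○○○
○○●^●○○○
t=39: ○○○●●○○○
○○○○○○○○
○○○●●○○○
○○●○○●○○
○●○○○●○○
○●○●○○○○
○○●●>○○○

6,4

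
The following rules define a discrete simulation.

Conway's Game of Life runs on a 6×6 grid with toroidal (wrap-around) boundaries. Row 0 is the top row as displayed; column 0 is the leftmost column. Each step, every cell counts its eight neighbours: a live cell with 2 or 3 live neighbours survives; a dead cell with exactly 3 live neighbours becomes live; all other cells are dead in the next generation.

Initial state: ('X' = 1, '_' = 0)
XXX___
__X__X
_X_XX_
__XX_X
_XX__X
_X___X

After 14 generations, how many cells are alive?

step 0: XXX___
__X__X
_X_XX_
__XX_X
_XX__X
_X___X
step 1: __X__X
____XX
XX___X
_____X
_X_X_X
_____X
step 2: X____X
_X__X_
______
_XX__X
_____X
__X__X
step 3: XX__XX
X____X
XXX___
X_____
_XX_XX
____XX
step 4: _X____
__X_X_
______
___X__
_X_XX_
__X___
step 5: _XXX__
______
___X__
__XXX_
___XX_
_XXX__
step 6: _X_X__
___X__
__XXX_
__X___
_X____
_X____
step 7: ______
______
__X_X_
_XX___
_XX___
XX____
step 8: ______
______
_XXX__
______
______
XXX___
step 9: _X____
__X___
__X___
__X___
_X____
_X____
step 10: _XX___
_XX___
_XXX__
_XX___
_XX___
XXX___
step 11: ___X__
X_____
X__X__
X_____
___X__
X__X__
step 12: ______
______
XX___X
______
______
__XXX_
step 13: ___X__
X_____
X_____
X_____
___X__
___X__
step 14: ______
______
XX___X
______
______
__XXX_

6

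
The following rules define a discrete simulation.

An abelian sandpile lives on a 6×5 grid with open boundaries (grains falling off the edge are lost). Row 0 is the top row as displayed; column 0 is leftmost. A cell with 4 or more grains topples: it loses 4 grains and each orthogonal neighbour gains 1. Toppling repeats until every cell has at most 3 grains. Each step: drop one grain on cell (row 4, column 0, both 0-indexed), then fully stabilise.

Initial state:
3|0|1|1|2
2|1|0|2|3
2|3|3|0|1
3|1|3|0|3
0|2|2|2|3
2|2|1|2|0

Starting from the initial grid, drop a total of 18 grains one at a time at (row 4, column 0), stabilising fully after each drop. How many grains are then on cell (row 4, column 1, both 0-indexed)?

3

k=0  3|0|1|1|2
2|1|0|2|3
2|3|3|0|1
3|1|3|0|3
0|2|2|2|3
2|2|1|2|0
k=1  3|0|1|1|2
2|1|0|2|3
2|3|3|0|1
3|1|3|0|3
1|2|2|2|3
2|2|1|2|0
k=2  3|0|1|1|2
2|1|0|2|3
2|3|3|0|1
3|1|3|0|3
2|2|2|2|3
2|2|1|2|0
k=3  3|0|1|1|2
2|1|0|2|3
2|3|3|0|1
3|1|3|0|3
3|2|2|2|3
2|2|1|2|0
k=4  3|0|1|1|2
2|1|0|2|3
3|3|3|0|1
0|2|3|0|3
1|3|2|2|3
3|2|1|2|0
k=5  3|0|1|1|2
2|1|0|2|3
3|3|3|0|1
0|2|3|0|3
2|3|2|2|3
3|2|1|2|0
k=6  3|0|1|1|2
2|1|0|2|3
3|3|3|0|1
0|2|3|0|3
3|3|2|2|3
3|2|1|2|0
k=7  3|0|1|1|2
2|1|0|2|3
3|3|3|0|1
1|3|3|0|3
2|1|3|2|3
1|0|2|2|0
k=8  3|0|1|1|2
2|1|0|2|3
3|3|3|0|1
1|3|3|0|3
3|1|3|2|3
1|0|2|2|0
k=9  3|0|1|1|2
2|1|0|2|3
3|3|3|0|1
2|3|3|0|3
0|2|3|2|3
2|0|2|2|0
k=10  3|0|1|1|2
2|1|0|2|3
3|3|3|0|1
2|3|3|0|3
1|2|3|2|3
2|0|2|2|0
k=11  3|0|1|1|2
2|1|0|2|3
3|3|3|0|1
2|3|3|0|3
2|2|3|2|3
2|0|2|2|0
k=12  3|0|1|1|2
2|1|0|2|3
3|3|3|0|1
2|3|3|0|3
3|2|3|2|3
2|0|2|2|0
k=13  3|0|1|1|2
2|1|0|2|3
3|3|3|0|1
3|3|3|0|3
0|3|3|2|3
3|0|2|2|0
k=14  3|0|1|1|2
2|1|0|2|3
3|3|3|0|1
3|3|3|0|3
1|3|3|2|3
3|0|2|2|0
k=15  3|0|1|1|2
2|1|0|2|3
3|3|3|0|1
3|3|3|0|3
2|3|3|2|3
3|0|2|2|0
k=16  3|0|1|1|2
2|1|0|2|3
3|3|3|0|1
3|3|3|0|3
3|3|3|2|3
3|0|2|2|0
k=17  3|0|1|1|2
3|2|1|2|3
1|2|1|1|1
2|3|2|1|3
3|2|1|3|3
0|2|3|2|0
k=18  3|0|1|1|2
3|2|1|2|3
1|2|1|1|1
3|3|2|1|3
0|3|1|3|3
1|2|3|2|0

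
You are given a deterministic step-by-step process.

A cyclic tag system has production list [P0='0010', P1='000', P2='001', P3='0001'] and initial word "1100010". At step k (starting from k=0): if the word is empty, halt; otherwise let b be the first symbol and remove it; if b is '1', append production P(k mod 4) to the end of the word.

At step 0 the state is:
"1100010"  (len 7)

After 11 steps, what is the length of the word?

9

step 0: "1100010"  (len 7)
step 1: "1000100010"  (len 10)
step 2: "000100010000"  (len 12)
step 3: "00100010000"  (len 11)
step 4: "0100010000"  (len 10)
step 5: "100010000"  (len 9)
step 6: "00010000000"  (len 11)
step 7: "0010000000"  (len 10)
step 8: "010000000"  (len 9)
step 9: "10000000"  (len 8)
step 10: "0000000000"  (len 10)
step 11: "000000000"  (len 9)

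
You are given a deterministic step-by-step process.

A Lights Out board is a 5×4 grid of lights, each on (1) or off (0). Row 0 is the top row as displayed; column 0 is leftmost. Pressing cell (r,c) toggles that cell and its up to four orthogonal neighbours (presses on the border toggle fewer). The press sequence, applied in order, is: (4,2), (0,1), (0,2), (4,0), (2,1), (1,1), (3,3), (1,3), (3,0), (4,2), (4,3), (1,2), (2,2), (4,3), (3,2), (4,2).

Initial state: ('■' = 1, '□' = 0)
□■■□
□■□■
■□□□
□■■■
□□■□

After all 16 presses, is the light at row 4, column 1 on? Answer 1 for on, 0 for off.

gen 0: □■■□
□■□■
■□□□
□■■■
□□■□
gen 1: □■■□
□■□■
■□□□
□■□■
□■□■
gen 2: ■□□□
□□□■
■□□□
□■□■
□■□■
gen 3: ■■■■
□□■■
■□□□
□■□■
□■□■
gen 4: ■■■■
□□■■
■□□□
■■□■
■□□■
gen 5: ■■■■
□■■■
□■■□
■□□■
■□□■
gen 6: ■□■■
■□□■
□□■□
■□□■
■□□■
gen 7: ■□■■
■□□■
□□■■
■□■□
■□□□
gen 8: ■□■□
■□■□
□□■□
■□■□
■□□□
gen 9: ■□■□
■□■□
■□■□
□■■□
□□□□
gen 10: ■□■□
■□■□
■□■□
□■□□
□■■■
gen 11: ■□■□
■□■□
■□■□
□■□■
□■□□
gen 12: ■□□□
■■□■
■□□□
□■□■
□■□□
gen 13: ■□□□
■■■■
■■■■
□■■■
□■□□
gen 14: ■□□□
■■■■
■■■■
□■■□
□■■■
gen 15: ■□□□
■■■■
■■□■
□□□■
□■□■
gen 16: ■□□□
■■■■
■■□■
□□■■
□□■□

0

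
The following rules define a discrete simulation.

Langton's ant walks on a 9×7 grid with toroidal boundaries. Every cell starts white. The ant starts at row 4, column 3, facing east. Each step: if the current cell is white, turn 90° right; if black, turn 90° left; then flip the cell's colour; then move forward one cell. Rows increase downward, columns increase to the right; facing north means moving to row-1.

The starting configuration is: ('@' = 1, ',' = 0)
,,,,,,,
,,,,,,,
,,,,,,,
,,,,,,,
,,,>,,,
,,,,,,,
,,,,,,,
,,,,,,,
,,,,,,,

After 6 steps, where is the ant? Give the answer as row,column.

3,4

k=0  ,,,,,,,
,,,,,,,
,,,,,,,
,,,,,,,
,,,>,,,
,,,,,,,
,,,,,,,
,,,,,,,
,,,,,,,
k=1  ,,,,,,,
,,,,,,,
,,,,,,,
,,,,,,,
,,,@,,,
,,,v,,,
,,,,,,,
,,,,,,,
,,,,,,,
k=2  ,,,,,,,
,,,,,,,
,,,,,,,
,,,,,,,
,,,@,,,
,,<@,,,
,,,,,,,
,,,,,,,
,,,,,,,
k=3  ,,,,,,,
,,,,,,,
,,,,,,,
,,,,,,,
,,^@,,,
,,@@,,,
,,,,,,,
,,,,,,,
,,,,,,,
k=4  ,,,,,,,
,,,,,,,
,,,,,,,
,,,,,,,
,,@>,,,
,,@@,,,
,,,,,,,
,,,,,,,
,,,,,,,
k=5  ,,,,,,,
,,,,,,,
,,,,,,,
,,,^,,,
,,@,,,,
,,@@,,,
,,,,,,,
,,,,,,,
,,,,,,,
k=6  ,,,,,,,
,,,,,,,
,,,,,,,
,,,@>,,
,,@,,,,
,,@@,,,
,,,,,,,
,,,,,,,
,,,,,,,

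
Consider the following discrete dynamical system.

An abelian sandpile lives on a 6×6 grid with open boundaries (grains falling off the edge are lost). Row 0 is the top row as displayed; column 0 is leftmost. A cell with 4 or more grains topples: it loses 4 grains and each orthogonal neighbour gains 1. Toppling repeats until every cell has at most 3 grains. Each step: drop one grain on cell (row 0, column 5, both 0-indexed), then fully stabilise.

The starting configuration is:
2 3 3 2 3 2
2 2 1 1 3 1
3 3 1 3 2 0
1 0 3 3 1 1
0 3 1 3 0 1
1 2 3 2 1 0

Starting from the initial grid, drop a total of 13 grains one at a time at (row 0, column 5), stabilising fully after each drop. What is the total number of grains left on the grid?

step 0: 2 3 3 2 3 2
2 2 1 1 3 1
3 3 1 3 2 0
1 0 3 3 1 1
0 3 1 3 0 1
1 2 3 2 1 0
step 1: 2 3 3 2 3 3
2 2 1 1 3 1
3 3 1 3 2 0
1 0 3 3 1 1
0 3 1 3 0 1
1 2 3 2 1 0
step 2: 2 3 3 3 1 1
2 2 1 2 0 3
3 3 1 3 3 0
1 0 3 3 1 1
0 3 1 3 0 1
1 2 3 2 1 0
step 3: 2 3 3 3 1 2
2 2 1 2 0 3
3 3 1 3 3 0
1 0 3 3 1 1
0 3 1 3 0 1
1 2 3 2 1 0
step 4: 2 3 3 3 1 3
2 2 1 2 0 3
3 3 1 3 3 0
1 0 3 3 1 1
0 3 1 3 0 1
1 2 3 2 1 0
step 5: 2 3 3 3 2 1
2 2 1 2 1 0
3 3 1 3 3 1
1 0 3 3 1 1
0 3 1 3 0 1
1 2 3 2 1 0
step 6: 2 3 3 3 2 2
2 2 1 2 1 0
3 3 1 3 3 1
1 0 3 3 1 1
0 3 1 3 0 1
1 2 3 2 1 0
step 7: 2 3 3 3 2 3
2 2 1 2 1 0
3 3 1 3 3 1
1 0 3 3 1 1
0 3 1 3 0 1
1 2 3 2 1 0
step 8: 2 3 3 3 3 0
2 2 1 2 1 1
3 3 1 3 3 1
1 0 3 3 1 1
0 3 1 3 0 1
1 2 3 2 1 0
step 9: 2 3 3 3 3 1
2 2 1 2 1 1
3 3 1 3 3 1
1 0 3 3 1 1
0 3 1 3 0 1
1 2 3 2 1 0
step 10: 2 3 3 3 3 2
2 2 1 2 1 1
3 3 1 3 3 1
1 0 3 3 1 1
0 3 1 3 0 1
1 2 3 2 1 0
step 11: 2 3 3 3 3 3
2 2 1 2 1 1
3 3 1 3 3 1
1 0 3 3 1 1
0 3 1 3 0 1
1 2 3 2 1 0
step 12: 3 0 1 1 1 1
2 3 2 3 2 2
3 3 1 3 3 1
1 0 3 3 1 1
0 3 1 3 0 1
1 2 3 2 1 0
step 13: 3 0 1 1 1 2
2 3 2 3 2 2
3 3 1 3 3 1
1 0 3 3 1 1
0 3 1 3 0 1
1 2 3 2 1 0

62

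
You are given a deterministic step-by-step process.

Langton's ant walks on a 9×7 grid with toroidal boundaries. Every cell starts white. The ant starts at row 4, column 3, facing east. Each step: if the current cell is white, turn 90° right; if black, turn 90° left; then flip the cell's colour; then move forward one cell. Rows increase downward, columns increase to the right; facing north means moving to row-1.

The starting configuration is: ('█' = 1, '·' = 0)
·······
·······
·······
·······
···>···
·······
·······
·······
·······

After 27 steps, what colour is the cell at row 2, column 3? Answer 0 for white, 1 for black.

[0] ·······
·······
·······
·······
···>···
·······
·······
·······
·······
[1] ·······
·······
·······
·······
···█···
···v···
·······
·······
·······
[2] ·······
·······
·······
·······
···█···
··<█···
·······
·······
·······
[3] ·······
·······
·······
·······
··^█···
··██···
·······
·······
·······
[4] ·······
·······
·······
·······
··█>···
··██···
·······
·······
·······
[5] ·······
·······
·······
···^···
··█····
··██···
·······
·······
·······
[6] ·······
·······
·······
···█>··
··█····
··██···
·······
·······
·······
[7] ·······
·······
·······
···██··
··█·v··
··██···
·······
·······
·······
[8] ·······
·······
·······
···██··
··█<█··
··██···
·······
·······
·······
[9] ·······
·······
·······
···^█··
··███··
··██···
·······
·······
·······
[10] ·······
·······
·······
··<·█··
··███··
··██···
·······
·······
·······
[11] ·······
·······
··^····
··█·█··
··███··
··██···
·······
·······
·······
[12] ·······
·······
··█>···
··█·█··
··███··
··██···
·······
·······
·······
[13] ·······
·······
··██···
··█v█··
··███··
··██···
·······
·······
·······
[14] ·······
·······
··██···
··<██··
··███··
··██···
·······
·······
·······
[15] ·······
·······
··██···
···██··
··v██··
··██···
·······
·······
·······
[16] ·······
·······
··██···
···██··
···>█··
··██···
·······
·······
·······
[17] ·······
·······
··██···
···^█··
····█··
··██···
·······
·······
·······
[18] ·······
·······
··██···
··<·█··
····█··
··██···
·······
·······
·······
[19] ·······
·······
··^█···
··█·█··
····█··
··██···
·······
·······
·······
[20] ·······
·······
·<·█···
··█·█··
····█··
··██···
·······
·······
·······
[21] ·······
·^·····
·█·█···
··█·█··
····█··
··██···
·······
·······
·······
[22] ·······
·█>····
·█·█···
··█·█··
····█··
··██···
·······
·······
·······
[23] ·······
·██····
·█v█···
··█·█··
····█··
··██···
·······
·······
·······
[24] ·······
·██····
·<██···
··█·█··
····█··
··██···
·······
·······
·······
[25] ·······
·██····
··██···
·v█·█··
····█··
··██···
·······
·······
·······
[26] ·······
·██····
··██···
<██·█··
····█··
··██···
·······
·······
·······
[27] ·······
·██····
^·██···
███·█··
····█··
··██···
·······
·······
·······

1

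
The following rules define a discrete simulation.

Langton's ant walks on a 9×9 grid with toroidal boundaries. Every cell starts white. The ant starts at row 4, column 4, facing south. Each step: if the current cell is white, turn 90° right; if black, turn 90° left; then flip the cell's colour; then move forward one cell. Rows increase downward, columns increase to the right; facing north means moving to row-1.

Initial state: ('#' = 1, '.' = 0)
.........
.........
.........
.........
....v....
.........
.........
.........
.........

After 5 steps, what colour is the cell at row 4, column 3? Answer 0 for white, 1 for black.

k=0  .........
.........
.........
.........
....v....
.........
.........
.........
.........
k=1  .........
.........
.........
.........
...<#....
.........
.........
.........
.........
k=2  .........
.........
.........
...^.....
...##....
.........
.........
.........
.........
k=3  .........
.........
.........
...#>....
...##....
.........
.........
.........
.........
k=4  .........
.........
.........
...##....
...#v....
.........
.........
.........
.........
k=5  .........
.........
.........
...##....
...#.>...
.........
.........
.........
.........

1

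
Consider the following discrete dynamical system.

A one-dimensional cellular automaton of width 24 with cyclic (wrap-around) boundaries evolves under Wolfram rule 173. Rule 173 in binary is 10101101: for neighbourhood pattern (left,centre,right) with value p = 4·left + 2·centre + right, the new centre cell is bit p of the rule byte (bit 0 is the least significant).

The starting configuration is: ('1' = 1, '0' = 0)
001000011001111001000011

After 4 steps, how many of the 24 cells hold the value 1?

17

[0] 001000011001111001000011
[1] 001011010001110001011010
[2] 101110110101100101110110
[3] 111101101111000111101101
[4] 111011011110010111011011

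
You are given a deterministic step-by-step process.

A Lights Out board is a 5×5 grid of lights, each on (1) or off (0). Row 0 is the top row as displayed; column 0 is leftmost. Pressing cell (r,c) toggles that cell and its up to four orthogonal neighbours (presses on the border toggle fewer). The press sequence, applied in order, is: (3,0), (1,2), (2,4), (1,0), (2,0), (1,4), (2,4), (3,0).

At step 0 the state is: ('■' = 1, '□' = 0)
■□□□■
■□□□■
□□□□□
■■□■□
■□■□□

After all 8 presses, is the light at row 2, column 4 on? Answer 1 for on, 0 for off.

1

t=0: ■□□□■
■□□□■
□□□□□
■■□■□
■□■□□
t=1: ■□□□■
■□□□■
■□□□□
□□□■□
□□■□□
t=2: ■□■□■
■■■■■
■□■□□
□□□■□
□□■□□
t=3: ■□■□■
■■■■□
■□■■■
□□□■■
□□■□□
t=4: □□■□■
□□■■□
□□■■■
□□□■■
□□■□□
t=5: □□■□■
■□■■□
■■■■■
■□□■■
□□■□□
t=6: □□■□□
■□■□■
■■■■□
■□□■■
□□■□□
t=7: □□■□□
■□■□□
■■■□■
■□□■□
□□■□□
t=8: □□■□□
■□■□□
□■■□■
□■□■□
■□■□□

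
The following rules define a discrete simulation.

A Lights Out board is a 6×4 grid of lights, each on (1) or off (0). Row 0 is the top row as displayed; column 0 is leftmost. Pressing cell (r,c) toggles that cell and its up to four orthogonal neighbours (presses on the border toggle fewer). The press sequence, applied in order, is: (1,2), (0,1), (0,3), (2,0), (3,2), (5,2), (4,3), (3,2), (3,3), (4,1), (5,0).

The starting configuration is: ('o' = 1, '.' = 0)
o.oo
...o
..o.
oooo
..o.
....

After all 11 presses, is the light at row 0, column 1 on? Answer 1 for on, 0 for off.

1

[0] o.oo
...o
..o.
oooo
..o.
....
[1] o..o
.oo.
....
oooo
..o.
....
[2] .ooo
..o.
....
oooo
..o.
....
[3] .o..
..oo
....
oooo
..o.
....
[4] .o..
o.oo
oo..
.ooo
..o.
....
[5] .o..
o.oo
ooo.
....
....
....
[6] .o..
o.oo
ooo.
....
..o.
.ooo
[7] .o..
o.oo
ooo.
...o
...o
.oo.
[8] .o..
o.oo
oo..
.oo.
..oo
.oo.
[9] .o..
o.oo
oo.o
.o.o
..o.
.oo.
[10] .o..
o.oo
oo.o
...o
oo..
..o.
[11] .o..
o.oo
oo.o
...o
.o..
ooo.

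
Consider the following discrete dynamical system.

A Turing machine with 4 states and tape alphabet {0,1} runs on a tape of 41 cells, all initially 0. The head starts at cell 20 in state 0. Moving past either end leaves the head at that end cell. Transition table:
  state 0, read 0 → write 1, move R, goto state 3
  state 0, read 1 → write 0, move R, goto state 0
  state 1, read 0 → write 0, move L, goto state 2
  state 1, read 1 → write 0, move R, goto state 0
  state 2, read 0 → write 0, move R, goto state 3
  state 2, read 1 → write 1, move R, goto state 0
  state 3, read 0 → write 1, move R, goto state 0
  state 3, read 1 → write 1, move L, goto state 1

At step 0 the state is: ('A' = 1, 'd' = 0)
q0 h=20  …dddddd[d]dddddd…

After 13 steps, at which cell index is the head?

33

t=0: q0 h=20  …dddddd[d]dddddd…
t=1: q3 h=21  …dddddA[d]dddddd…
t=2: q0 h=22  …ddddAA[d]dddddd…
t=3: q3 h=23  …dddAAA[d]dddddd…
t=4: q0 h=24  …ddAAAA[d]dddddd…
t=5: q3 h=25  …dAAAAA[d]dddddd…
t=6: q0 h=26  …AAAAAA[d]dddddd…
t=7: q3 h=27  …AAAAAA[d]dddddd…
t=8: q0 h=28  …AAAAAA[d]dddddd…
t=9: q3 h=29  …AAAAAA[d]dddddd…
t=10: q0 h=30  …AAAAAA[d]dddddd…
t=11: q3 h=31  …AAAAAA[d]dddddd…
t=12: q0 h=32  …AAAAAA[d]dddddd…
t=13: q3 h=33  …AAAAAA[d]dddddd…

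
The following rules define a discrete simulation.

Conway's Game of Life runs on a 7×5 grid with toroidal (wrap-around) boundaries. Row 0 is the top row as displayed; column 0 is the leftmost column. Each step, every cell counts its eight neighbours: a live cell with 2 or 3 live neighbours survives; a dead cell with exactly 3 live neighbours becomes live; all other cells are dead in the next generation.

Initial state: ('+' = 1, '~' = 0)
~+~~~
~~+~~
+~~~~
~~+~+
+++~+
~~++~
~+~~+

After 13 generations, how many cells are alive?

9

step 0: ~+~~~
~~+~~
+~~~~
~~+~+
+++~+
~~++~
~+~~+
step 1: +++~~
~+~~~
~+~+~
~~+~+
+~~~+
~~~~~
++~+~
step 2: ~~~~+
~~~~~
++~+~
~++~+
+~~++
~+~~~
+~~~+
step 3: +~~~+
+~~~+
++~++
~~~~~
~~~++
~+~+~
+~~~+
step 4: ~+~+~
~~~~~
~+~+~
~~+~~
~~+++
~~++~
~+~+~
step 5: ~~~~~
~~~~~
~~+~~
~+~~+
~+~~+
~+~~~
~+~++
step 6: ~~~~~
~~~~~
~~~~~
~+++~
~++~~
~+~++
+~+~~
step 7: ~~~~~
~~~~~
~~+~~
~+~+~
~~~~+
~~~++
+++++
step 8: +++++
~~~~~
~~+~~
~~++~
+~+~+
~+~~~
+++~~
step 9: ~~~++
+~~~+
~~++~
~~+~+
+~+~+
~~~++
~~~~~
step 10: +~~++
+~+~~
+++~~
+~+~+
+++~~
+~~++
~~~~~
step 11: ++~++
~~+~~
~~+~~
~~~~+
~~+~~
+~+++
~~~~~
step 12: +++++
+~+~+
~~~+~
~~~+~
+++~~
~++++
~~~~~
step 13: ~~+~~
~~~~~
~~++~
~+~++
+~~~~
~~~++
~~~~~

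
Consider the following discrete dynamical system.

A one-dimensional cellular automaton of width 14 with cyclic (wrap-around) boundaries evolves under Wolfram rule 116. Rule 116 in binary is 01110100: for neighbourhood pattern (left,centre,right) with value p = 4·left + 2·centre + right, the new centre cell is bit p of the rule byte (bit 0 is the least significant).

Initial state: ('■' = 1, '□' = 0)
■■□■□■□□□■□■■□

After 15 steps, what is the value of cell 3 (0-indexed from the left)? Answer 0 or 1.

0

step 0: ■■□■□■□□□■□■■□
step 1: □■■■■■■□□■■□■■
step 2: ■□□□□□■■□□■■□■
step 3: ■■□□□□□■■□□■■□
step 4: □■■□□□□□■■□□■■
step 5: ■□■■□□□□□■■□□■
step 6: ■■□■■□□□□□■■□□
step 7: □■■□■■□□□□□■■□
step 8: □□■■□■■□□□□□■■
step 9: ■□□■■□■■□□□□□■
step 10: ■■□□■■□■■□□□□□
step 11: □■■□□■■□■■□□□□
step 12: □□■■□□■■□■■□□□
step 13: □□□■■□□■■□■■□□
step 14: □□□□■■□□■■□■■□
step 15: □□□□□■■□□■■□■■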